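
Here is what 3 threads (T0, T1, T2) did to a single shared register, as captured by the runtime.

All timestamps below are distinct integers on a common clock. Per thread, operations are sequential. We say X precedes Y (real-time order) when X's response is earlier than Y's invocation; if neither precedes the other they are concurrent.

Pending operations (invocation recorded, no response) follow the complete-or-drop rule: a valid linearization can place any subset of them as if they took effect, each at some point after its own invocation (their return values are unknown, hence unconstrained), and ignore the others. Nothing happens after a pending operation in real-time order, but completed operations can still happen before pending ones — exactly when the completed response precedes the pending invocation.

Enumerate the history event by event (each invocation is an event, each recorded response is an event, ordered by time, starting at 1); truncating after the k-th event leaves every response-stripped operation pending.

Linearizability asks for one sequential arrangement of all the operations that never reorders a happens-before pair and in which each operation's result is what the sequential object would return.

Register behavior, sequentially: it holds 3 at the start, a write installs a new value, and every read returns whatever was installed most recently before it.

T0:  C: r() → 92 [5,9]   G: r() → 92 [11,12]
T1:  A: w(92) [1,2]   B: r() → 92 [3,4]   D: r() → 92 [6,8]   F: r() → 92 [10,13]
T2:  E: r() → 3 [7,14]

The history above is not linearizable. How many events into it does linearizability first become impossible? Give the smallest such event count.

events 1..13 are still linearizable — one witness is A, B, C, D, E, F, G:
step 1: A w(92) — value 92
step 2: B r() → 92 — value 92
step 3: C r() → 92 — value 92
step 4: D r() → 92 — value 92
step 5: E r() (pending, included) — value 92
step 6: F r() → 92 — value 92
step 7: G r() → 92 — value 92
at event 14 (E's time-14 response) nothing linearizes any more
sample order A, B, C, D, E, F, G stalls at step 5 — E r() → 3 has no legal effect
sample order A, B, C, D, E, G, F stalls at step 5 — E r() → 3 has no legal effect

14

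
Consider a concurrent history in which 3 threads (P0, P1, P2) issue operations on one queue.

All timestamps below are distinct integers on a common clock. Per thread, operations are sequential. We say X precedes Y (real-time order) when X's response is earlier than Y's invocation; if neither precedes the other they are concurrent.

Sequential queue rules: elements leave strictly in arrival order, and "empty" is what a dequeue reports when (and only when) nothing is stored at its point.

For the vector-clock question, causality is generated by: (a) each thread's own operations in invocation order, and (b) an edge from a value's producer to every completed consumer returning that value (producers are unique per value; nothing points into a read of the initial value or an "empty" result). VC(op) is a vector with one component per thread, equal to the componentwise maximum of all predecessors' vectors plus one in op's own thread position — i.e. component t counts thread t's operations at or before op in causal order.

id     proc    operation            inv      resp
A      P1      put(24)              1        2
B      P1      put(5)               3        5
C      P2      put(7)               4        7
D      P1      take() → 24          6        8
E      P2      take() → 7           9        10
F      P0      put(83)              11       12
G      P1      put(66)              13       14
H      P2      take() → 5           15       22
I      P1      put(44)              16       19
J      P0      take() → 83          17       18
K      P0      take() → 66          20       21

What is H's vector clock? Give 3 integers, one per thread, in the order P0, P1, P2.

root op C, invoked 4: fresh clock plus P2's own tick → (0, 0, 1)
root op A, invoked 1: fresh clock plus P1's own tick → (0, 1, 0)
root op F, invoked 11: fresh clock plus P0's own tick → (1, 0, 0)
invoked at 9, E merges VC(C)=(0, 0, 1) and bumps P2's slot → (0, 0, 2)
invoked at 3, B merges VC(A)=(0, 1, 0) and bumps P1's slot → (0, 2, 0)
invoked at 17, J merges VC(F)=(1, 0, 0) and bumps P0's slot → (2, 0, 0)
invoked at 6, D merges VC(A)=(0, 1, 0), VC(B)=(0, 2, 0) and bumps P1's slot → (0, 3, 0)
invoked at 13, G merges VC(D)=(0, 3, 0) and bumps P1's slot → (0, 4, 0)
invoked at 15, H merges VC(B)=(0, 2, 0), VC(E)=(0, 0, 2) and bumps P2's slot → (0, 2, 3)
invoked at 16, I merges VC(G)=(0, 4, 0) and bumps P1's slot → (0, 5, 0)
invoked at 20, K merges VC(G)=(0, 4, 0), VC(J)=(2, 0, 0) and bumps P0's slot → (3, 4, 0)
target: VC(H) = (0, 2, 3)

(0, 2, 3)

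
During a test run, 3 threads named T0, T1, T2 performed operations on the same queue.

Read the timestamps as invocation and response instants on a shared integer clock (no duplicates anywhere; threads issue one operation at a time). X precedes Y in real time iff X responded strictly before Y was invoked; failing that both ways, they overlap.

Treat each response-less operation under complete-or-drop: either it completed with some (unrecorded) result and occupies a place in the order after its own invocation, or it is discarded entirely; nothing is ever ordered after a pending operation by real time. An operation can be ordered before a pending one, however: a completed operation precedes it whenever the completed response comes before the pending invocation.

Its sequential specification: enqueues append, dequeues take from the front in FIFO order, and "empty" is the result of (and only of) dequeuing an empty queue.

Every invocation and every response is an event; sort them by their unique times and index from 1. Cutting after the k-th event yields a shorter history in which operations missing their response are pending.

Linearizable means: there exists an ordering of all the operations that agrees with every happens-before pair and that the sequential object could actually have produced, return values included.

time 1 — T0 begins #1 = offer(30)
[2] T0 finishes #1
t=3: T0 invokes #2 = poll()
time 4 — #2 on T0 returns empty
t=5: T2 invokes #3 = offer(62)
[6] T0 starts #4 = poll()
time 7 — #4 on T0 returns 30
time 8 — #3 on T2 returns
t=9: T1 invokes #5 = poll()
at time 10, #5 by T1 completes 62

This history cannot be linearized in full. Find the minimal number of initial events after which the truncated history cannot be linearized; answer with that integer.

4

a valid linearization of events 1..3 exists, for instance #1:
1. #1 offer(30), leaving queue <30>
include event 4 — #2 responding at 4 — and every candidate order breaks
for example #1, #2 fails at step 2: #2 poll() → empty is not legal there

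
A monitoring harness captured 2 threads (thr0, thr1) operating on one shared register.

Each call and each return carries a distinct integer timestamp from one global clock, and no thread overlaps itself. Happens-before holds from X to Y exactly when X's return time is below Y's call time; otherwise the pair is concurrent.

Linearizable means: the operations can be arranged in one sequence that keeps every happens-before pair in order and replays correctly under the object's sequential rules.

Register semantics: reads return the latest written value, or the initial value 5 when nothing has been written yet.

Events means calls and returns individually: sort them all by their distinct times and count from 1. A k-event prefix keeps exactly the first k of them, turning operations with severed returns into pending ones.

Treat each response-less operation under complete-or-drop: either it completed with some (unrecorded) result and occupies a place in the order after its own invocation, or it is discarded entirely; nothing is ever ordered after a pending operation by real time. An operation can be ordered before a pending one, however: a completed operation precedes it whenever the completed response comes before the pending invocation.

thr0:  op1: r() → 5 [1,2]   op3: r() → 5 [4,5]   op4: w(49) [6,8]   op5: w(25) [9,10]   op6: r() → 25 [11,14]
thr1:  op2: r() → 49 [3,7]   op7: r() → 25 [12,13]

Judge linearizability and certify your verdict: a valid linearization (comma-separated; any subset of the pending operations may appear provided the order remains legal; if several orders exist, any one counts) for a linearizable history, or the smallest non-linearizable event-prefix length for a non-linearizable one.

linearizable — witness: op1, op3, op4, op2, op5, op6, op7

after step 1 (op1 r() → 5): value 5
after step 2 (op3 r() → 5): value 5
after step 3 (op4 w(49)): value 49
after step 4 (op2 r() → 49): value 49
after step 5 (op5 w(25)): value 25
after step 6 (op6 r() → 25): value 25
after step 7 (op7 r() → 25): value 25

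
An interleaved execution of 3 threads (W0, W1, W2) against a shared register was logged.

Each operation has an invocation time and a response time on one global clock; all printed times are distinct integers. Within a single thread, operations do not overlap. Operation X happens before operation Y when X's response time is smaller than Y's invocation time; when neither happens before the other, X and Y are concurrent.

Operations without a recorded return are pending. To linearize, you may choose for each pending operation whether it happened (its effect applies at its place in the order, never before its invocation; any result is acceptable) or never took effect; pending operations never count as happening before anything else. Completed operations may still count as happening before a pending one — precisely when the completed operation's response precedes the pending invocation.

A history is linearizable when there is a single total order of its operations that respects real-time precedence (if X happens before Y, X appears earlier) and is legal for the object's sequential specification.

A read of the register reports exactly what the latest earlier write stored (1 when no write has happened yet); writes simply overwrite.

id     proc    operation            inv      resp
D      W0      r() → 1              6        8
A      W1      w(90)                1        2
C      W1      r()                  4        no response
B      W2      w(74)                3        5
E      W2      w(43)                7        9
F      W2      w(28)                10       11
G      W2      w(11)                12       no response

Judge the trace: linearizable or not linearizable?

not linearizable

prefix check: 1..7 passes, 1..8 fails once D's time-8 response joins
the completed operations (3 total) allow one real-time order; the register replay rejects it
no escape via the 2 pending operations (C, E): every completion choice fails
sample order A, B, D (pending dropped) stalls at step 3 — D r() → 1 has no legal effect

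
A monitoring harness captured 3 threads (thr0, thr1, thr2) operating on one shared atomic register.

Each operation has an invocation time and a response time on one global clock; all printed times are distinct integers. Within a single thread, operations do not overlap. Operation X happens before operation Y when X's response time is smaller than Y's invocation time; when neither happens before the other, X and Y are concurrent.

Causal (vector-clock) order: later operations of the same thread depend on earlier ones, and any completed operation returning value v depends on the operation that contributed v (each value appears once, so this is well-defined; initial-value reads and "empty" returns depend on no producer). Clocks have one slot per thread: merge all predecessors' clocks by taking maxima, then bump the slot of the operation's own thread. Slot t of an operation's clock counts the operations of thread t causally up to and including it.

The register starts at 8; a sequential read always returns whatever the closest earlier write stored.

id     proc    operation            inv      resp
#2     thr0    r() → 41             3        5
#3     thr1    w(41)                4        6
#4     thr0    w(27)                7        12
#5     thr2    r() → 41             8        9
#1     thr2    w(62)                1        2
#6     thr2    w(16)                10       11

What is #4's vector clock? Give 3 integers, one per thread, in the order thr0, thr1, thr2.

#1 (invocation 1): nothing precedes it; thr2's component alone gives (0, 0, 1)
#3 (invocation 4): nothing precedes it; thr1's component alone gives (0, 1, 0)
merge at #2 (invoked 3): VC(#3)=(0, 1, 0), own-thread bump on thr0 → (1, 1, 0)
merge at #5 (invoked 8): VC(#1)=(0, 0, 1), VC(#3)=(0, 1, 0), own-thread bump on thr2 → (0, 1, 2)
merge at #4 (invoked 7): VC(#2)=(1, 1, 0), own-thread bump on thr0 → (2, 1, 0)
merge at #6 (invoked 10): VC(#5)=(0, 1, 2), own-thread bump on thr2 → (0, 1, 3)
target: VC(#4) = (2, 1, 0)

(2, 1, 0)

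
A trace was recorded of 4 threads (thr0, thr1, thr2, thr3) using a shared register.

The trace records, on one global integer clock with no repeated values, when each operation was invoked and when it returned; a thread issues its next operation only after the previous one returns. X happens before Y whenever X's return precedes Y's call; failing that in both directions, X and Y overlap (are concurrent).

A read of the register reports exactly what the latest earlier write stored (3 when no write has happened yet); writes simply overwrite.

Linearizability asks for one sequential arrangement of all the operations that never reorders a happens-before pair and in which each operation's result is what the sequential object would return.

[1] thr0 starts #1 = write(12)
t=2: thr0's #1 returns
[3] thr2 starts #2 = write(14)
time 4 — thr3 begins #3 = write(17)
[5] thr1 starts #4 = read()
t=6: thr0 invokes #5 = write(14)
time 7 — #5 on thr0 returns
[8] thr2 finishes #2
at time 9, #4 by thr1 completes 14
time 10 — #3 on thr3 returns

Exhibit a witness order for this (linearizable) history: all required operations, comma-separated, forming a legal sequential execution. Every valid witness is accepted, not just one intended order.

#1, #2, #3, #5, #4

1. #1 write(12), leaving value 12
2. #2 write(14), leaving value 14
3. #3 write(17), leaving value 17
4. #5 write(14), leaving value 14
5. #4 read() → 14, leaving value 14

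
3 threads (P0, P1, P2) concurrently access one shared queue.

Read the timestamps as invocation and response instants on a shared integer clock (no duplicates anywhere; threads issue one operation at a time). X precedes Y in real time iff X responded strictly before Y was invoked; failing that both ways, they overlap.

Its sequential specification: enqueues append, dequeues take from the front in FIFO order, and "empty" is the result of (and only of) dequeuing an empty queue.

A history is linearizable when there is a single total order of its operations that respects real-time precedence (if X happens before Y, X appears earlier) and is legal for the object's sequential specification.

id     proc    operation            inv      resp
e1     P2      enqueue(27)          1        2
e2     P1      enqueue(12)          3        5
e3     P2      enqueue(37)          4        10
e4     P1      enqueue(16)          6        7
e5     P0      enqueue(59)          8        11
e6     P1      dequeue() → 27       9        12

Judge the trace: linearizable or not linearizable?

linearizable

one valid linearization: e1, e2, e3, e4, e5, e6
1. e1 enqueue(27), leaving queue <27>
2. e2 enqueue(12), leaving queue <27,12>
3. e3 enqueue(37), leaving queue <27,12,37>
4. e4 enqueue(16), leaving queue <27,12,37,16>
5. e5 enqueue(59), leaving queue <27,12,37,16,59>
6. e6 dequeue() → 27, leaving queue <12,37,16,59>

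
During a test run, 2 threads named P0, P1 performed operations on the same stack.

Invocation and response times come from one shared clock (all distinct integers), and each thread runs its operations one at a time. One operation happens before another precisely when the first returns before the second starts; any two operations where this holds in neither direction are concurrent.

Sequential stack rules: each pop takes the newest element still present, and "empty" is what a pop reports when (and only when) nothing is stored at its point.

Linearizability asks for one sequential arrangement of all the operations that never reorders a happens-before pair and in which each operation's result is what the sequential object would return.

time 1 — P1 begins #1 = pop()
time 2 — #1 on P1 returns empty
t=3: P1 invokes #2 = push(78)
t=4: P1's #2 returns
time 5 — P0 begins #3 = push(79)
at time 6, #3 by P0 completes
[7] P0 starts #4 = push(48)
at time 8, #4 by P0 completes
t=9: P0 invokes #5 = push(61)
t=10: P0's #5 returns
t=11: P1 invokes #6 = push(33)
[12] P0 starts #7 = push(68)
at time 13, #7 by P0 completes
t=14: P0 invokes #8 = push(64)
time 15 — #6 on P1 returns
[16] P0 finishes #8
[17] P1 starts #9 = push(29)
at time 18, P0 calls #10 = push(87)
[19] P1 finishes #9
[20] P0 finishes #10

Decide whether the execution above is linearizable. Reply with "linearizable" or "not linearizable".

one valid linearization: #1, #2, #3, #4, #5, #6, #7, #8, #9, #10
1. #1 pop() → empty, leaving stack <>
2. #2 push(78), leaving stack <78>
3. #3 push(79), leaving stack <78,79>
4. #4 push(48), leaving stack <78,79,48>
5. #5 push(61), leaving stack <78,79,48,61>
6. #6 push(33), leaving stack <78,79,48,61,33>
7. #7 push(68), leaving stack <78,79,48,61,33,68>
8. #8 push(64), leaving stack <78,79,48,61,33,68,64>
9. #9 push(29), leaving stack <78,79,48,61,33,68,64,29>
10. #10 push(87), leaving stack <78,79,48,61,33,68,64,29,87>

linearizable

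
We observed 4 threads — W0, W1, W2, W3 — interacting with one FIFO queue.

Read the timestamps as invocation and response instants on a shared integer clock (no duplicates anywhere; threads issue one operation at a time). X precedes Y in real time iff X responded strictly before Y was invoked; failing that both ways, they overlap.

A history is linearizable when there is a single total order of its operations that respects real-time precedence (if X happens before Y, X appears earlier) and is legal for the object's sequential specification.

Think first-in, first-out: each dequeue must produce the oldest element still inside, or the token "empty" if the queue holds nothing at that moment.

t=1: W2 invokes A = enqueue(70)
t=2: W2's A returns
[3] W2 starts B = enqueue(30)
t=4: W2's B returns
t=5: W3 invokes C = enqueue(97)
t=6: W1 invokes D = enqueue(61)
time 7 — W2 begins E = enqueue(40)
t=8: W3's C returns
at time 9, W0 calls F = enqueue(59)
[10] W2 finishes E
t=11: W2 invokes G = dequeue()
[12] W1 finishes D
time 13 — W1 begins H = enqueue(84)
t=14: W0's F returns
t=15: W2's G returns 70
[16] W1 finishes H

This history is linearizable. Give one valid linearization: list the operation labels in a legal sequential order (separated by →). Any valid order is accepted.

after step 1 (A enqueue(70)): queue <70>
after step 2 (B enqueue(30)): queue <70,30>
after step 3 (C enqueue(97)): queue <70,30,97>
after step 4 (D enqueue(61)): queue <70,30,97,61>
after step 5 (E enqueue(40)): queue <70,30,97,61,40>
after step 6 (F enqueue(59)): queue <70,30,97,61,40,59>
after step 7 (G dequeue() → 70): queue <30,97,61,40,59>
after step 8 (H enqueue(84)): queue <30,97,61,40,59,84>

A → B → C → D → E → F → G → H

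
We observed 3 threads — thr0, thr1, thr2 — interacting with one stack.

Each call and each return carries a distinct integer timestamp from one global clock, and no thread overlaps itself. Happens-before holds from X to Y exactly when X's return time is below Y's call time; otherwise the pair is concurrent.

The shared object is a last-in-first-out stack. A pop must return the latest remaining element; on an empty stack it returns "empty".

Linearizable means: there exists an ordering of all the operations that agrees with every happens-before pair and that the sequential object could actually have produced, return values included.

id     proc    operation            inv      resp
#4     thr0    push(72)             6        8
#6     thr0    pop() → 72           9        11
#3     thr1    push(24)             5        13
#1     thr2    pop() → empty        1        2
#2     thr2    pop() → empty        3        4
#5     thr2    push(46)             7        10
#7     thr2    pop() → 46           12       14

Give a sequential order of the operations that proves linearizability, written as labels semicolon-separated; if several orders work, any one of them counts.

after step 1 (#1 pop() → empty): stack <>
after step 2 (#2 pop() → empty): stack <>
after step 3 (#3 push(24)): stack <24>
after step 4 (#4 push(72)): stack <24,72>
after step 5 (#6 pop() → 72): stack <24>
after step 6 (#5 push(46)): stack <24,46>
after step 7 (#7 pop() → 46): stack <24>

#1; #2; #3; #4; #6; #5; #7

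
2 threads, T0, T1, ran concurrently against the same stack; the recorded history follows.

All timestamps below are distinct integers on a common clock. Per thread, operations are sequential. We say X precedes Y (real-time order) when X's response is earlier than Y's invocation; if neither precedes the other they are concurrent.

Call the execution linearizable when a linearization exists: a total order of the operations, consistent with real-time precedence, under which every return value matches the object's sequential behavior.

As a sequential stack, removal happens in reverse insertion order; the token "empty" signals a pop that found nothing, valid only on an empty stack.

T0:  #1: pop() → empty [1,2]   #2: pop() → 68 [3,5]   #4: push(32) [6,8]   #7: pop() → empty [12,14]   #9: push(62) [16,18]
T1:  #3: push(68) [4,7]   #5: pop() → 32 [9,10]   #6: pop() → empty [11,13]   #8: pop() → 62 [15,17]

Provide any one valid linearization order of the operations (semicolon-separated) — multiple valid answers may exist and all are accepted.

#1; #3; #2; #4; #5; #6; #7; #9; #8

after step 1 (#1 pop() → empty): stack <>
after step 2 (#3 push(68)): stack <68>
after step 3 (#2 pop() → 68): stack <>
after step 4 (#4 push(32)): stack <32>
after step 5 (#5 pop() → 32): stack <>
after step 6 (#6 pop() → empty): stack <>
after step 7 (#7 pop() → empty): stack <>
after step 8 (#9 push(62)): stack <62>
after step 9 (#8 pop() → 62): stack <>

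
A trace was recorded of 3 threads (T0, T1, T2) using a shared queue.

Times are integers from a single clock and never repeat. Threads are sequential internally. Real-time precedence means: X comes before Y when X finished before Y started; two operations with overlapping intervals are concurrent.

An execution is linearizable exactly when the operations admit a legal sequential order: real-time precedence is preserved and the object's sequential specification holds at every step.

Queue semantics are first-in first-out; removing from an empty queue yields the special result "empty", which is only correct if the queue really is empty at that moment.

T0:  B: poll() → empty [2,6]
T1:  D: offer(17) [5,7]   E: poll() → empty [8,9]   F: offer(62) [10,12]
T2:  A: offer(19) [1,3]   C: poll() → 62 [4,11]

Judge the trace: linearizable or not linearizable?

prefix check: 1..8 passes, 1..9 fails once E's time-9 response joins
all 3 real-time-respecting orders fail — 4 completed queue operations, no legal replay
include/drop combinations of the 1 pending operation (C) were all tried; none helps
take A, B, D, E (pending dropped): step 2 already fails, because B poll() → empty cannot occur there
take A, D, B, E (pending dropped): step 3 already fails, because B poll() → empty cannot occur there

not linearizable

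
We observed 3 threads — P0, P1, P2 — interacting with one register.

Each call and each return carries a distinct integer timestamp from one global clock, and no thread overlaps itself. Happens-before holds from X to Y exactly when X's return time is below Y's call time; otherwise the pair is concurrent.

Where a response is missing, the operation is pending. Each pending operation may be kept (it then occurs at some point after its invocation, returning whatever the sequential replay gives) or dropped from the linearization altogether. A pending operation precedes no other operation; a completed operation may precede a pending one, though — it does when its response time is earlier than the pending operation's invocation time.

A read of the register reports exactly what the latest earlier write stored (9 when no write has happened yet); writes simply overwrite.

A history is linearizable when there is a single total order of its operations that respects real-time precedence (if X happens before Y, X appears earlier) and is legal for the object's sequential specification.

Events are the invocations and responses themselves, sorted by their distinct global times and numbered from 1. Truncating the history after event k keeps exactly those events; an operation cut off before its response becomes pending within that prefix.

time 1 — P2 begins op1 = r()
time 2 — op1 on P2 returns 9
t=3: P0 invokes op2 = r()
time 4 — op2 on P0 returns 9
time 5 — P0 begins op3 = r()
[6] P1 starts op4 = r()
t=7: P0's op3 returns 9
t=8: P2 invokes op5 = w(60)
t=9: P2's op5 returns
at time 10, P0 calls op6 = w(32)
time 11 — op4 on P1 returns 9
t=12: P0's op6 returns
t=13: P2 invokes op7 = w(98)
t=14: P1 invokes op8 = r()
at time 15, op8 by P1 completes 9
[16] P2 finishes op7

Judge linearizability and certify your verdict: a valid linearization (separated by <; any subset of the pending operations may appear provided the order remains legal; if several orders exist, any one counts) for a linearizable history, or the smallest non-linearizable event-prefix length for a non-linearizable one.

not linearizable — minimal violating prefix: 15 events

already the first 15 events (up to op8's response at time 15) admit no linearization; the first 14 still do
all 4 real-time-respecting orders fail — 7 completed register operations, no legal replay
include/drop combinations of the 1 pending operation (op7) were all tried; none helps
sample order op1, op2, op3, op4, op5, op6, op8 (pending dropped) stalls at step 7 — op8 r() → 9 has no legal effect
sample order op1, op2, op3, op5, op4, op6, op8 (pending dropped) stalls at step 5 — op4 r() → 9 has no legal effect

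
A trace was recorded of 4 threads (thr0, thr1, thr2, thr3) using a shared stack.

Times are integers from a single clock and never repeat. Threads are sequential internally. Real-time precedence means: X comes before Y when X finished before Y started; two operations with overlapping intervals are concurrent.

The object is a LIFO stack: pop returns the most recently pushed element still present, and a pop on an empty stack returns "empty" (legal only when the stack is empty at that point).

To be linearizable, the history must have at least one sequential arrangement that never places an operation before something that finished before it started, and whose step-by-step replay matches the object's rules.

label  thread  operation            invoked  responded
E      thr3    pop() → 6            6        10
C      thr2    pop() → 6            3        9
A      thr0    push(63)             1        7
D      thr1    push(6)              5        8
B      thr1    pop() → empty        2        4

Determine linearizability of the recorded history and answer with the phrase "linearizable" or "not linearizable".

not linearizable

through event 9 a valid linearization exists; event 10 (E responding at time 10) ends that
all 40 real-time-respecting orders fail — 5 completed stack operations, no legal replay
take A, B, C, D, E: step 2 already fails, because B pop() → empty cannot occur there
take A, B, C, E, D: step 2 already fails, because B pop() → empty cannot occur there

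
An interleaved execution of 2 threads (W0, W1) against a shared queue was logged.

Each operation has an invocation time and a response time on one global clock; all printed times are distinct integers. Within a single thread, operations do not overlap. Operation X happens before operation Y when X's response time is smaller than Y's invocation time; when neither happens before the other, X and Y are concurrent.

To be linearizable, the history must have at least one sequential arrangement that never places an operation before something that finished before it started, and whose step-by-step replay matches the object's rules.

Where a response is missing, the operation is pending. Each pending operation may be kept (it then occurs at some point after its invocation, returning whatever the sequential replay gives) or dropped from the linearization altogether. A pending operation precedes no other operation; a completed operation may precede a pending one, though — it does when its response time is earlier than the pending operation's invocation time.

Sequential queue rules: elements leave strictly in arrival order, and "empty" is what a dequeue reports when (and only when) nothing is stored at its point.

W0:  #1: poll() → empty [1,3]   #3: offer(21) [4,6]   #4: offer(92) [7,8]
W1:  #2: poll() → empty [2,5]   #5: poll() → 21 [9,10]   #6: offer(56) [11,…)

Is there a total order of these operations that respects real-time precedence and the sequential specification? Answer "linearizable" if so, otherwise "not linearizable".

witness order: #1, #2, #3, #4, #5
step 1: #1 poll() → empty — queue <>
step 2: #2 poll() → empty — queue <>
step 3: #3 offer(21) — queue <21>
step 4: #4 offer(92) — queue <21,92>
step 5: #5 poll() → 21 — queue <92>

linearizable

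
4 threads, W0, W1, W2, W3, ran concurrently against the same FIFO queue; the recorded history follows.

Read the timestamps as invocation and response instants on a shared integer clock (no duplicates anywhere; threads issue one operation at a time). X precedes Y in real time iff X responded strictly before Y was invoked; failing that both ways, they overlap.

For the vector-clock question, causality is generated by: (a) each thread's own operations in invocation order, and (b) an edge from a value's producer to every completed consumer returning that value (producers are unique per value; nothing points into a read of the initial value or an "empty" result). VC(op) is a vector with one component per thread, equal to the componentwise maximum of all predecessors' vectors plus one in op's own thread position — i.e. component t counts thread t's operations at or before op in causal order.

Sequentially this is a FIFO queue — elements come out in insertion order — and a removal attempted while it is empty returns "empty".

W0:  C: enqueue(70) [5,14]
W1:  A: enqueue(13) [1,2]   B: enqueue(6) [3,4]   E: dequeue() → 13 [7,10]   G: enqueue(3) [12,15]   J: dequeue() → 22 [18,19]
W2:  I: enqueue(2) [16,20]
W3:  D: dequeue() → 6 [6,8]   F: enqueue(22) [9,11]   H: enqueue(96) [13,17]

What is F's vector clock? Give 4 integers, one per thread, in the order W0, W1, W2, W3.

root op I, invoked 16: fresh clock plus W2's own tick → (0, 0, 1, 0)
root op A, invoked 1: fresh clock plus W1's own tick → (0, 1, 0, 0)
root op C, invoked 5: fresh clock plus W0's own tick → (1, 0, 0, 0)
invoked at 3, B merges VC(A)=(0, 1, 0, 0) and bumps W1's slot → (0, 2, 0, 0)
invoked at 6, D merges VC(B)=(0, 2, 0, 0) and bumps W3's slot → (0, 2, 0, 1)
invoked at 7, E merges VC(A)=(0, 1, 0, 0), VC(B)=(0, 2, 0, 0) and bumps W1's slot → (0, 3, 0, 0)
invoked at 9, F merges VC(D)=(0, 2, 0, 1) and bumps W3's slot → (0, 2, 0, 2)
invoked at 12, G merges VC(E)=(0, 3, 0, 0) and bumps W1's slot → (0, 4, 0, 0)
invoked at 13, H merges VC(F)=(0, 2, 0, 2) and bumps W3's slot → (0, 2, 0, 3)
invoked at 18, J merges VC(F)=(0, 2, 0, 2), VC(G)=(0, 4, 0, 0) and bumps W1's slot → (0, 5, 0, 2)
target: VC(F) = (0, 2, 0, 2)

(0, 2, 0, 2)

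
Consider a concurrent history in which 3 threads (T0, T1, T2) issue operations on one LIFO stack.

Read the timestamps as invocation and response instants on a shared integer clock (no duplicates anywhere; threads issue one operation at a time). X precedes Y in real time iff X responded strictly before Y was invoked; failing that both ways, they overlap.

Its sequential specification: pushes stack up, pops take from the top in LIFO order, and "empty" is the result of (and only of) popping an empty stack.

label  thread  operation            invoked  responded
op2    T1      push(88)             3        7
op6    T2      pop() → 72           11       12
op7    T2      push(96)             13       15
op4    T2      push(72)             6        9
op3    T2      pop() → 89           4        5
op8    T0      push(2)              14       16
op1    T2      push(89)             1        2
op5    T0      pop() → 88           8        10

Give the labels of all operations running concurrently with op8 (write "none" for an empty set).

op7

concurrent with op8 ([14,16]): every op whose interval crosses 14..16
op1 [1,2]: before
op2 [3,7]: before
op3 [4,5]: before
op4 [6,9]: before
op5 [8,10]: before
op6 [11,12]: before
op7 [13,15]: concurrent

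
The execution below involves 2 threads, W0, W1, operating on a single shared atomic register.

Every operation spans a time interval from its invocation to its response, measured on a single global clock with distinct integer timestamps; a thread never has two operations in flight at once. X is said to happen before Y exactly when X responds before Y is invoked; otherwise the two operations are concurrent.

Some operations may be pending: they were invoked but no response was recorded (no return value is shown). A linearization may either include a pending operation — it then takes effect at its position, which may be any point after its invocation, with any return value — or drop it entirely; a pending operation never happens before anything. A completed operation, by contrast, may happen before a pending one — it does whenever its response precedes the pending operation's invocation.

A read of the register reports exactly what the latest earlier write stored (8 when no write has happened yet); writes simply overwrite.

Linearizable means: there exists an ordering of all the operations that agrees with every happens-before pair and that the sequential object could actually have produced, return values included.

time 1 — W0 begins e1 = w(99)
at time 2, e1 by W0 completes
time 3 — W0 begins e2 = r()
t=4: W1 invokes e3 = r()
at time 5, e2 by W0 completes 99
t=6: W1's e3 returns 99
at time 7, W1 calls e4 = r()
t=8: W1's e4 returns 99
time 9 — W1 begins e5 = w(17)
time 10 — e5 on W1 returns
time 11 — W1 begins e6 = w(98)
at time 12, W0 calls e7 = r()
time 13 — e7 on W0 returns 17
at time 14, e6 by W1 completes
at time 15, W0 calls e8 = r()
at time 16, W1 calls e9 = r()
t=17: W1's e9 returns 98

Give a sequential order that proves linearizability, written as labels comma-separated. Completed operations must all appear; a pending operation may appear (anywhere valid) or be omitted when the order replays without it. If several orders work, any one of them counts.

e1, e2, e3, e4, e5, e7, e6, e8, e9

1. e1 w(99), leaving value 99
2. e2 r() → 99, leaving value 99
3. e3 r() → 99, leaving value 99
4. e4 r() → 99, leaving value 99
5. e5 w(17), leaving value 17
6. e7 r() → 17, leaving value 17
7. e6 w(98), leaving value 98
8. e8 r() (pending, included), leaving value 98
9. e9 r() → 98, leaving value 98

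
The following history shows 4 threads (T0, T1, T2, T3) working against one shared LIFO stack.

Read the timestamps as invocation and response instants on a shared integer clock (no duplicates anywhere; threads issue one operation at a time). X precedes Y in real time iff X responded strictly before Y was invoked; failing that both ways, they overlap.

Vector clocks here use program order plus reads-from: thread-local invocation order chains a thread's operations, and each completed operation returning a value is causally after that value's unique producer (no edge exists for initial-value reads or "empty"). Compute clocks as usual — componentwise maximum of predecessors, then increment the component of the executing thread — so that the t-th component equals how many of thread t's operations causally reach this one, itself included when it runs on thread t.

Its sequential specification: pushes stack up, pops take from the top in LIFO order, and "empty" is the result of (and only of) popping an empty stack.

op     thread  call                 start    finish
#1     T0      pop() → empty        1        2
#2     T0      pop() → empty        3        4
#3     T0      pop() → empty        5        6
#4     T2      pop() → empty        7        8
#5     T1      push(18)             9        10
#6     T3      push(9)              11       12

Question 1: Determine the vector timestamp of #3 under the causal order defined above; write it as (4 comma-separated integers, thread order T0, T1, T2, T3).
#6 (invocation 11): nothing precedes it; T3's component alone gives (0, 0, 0, 1)
#4 (invocation 7): nothing precedes it; T2's component alone gives (0, 0, 1, 0)
#5 (invocation 9): nothing precedes it; T1's component alone gives (0, 1, 0, 0)
#1 (invocation 1): nothing precedes it; T0's component alone gives (1, 0, 0, 0)
invoked at 3, #2 merges VC(#1)=(1, 0, 0, 0) and bumps T0's slot → (2, 0, 0, 0)
invoked at 5, #3 merges VC(#2)=(2, 0, 0, 0) and bumps T0's slot → (3, 0, 0, 0)
target: VC(#3) = (3, 0, 0, 0)

(3, 0, 0, 0)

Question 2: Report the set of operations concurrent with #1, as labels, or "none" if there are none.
#1 spans [1,2]: anything still running between times 1 and 2 counts as concurrent
#2 [3,4]: after
#3 [5,6]: after
#4 [7,8]: after
#5 [9,10]: after
#6 [11,12]: after

none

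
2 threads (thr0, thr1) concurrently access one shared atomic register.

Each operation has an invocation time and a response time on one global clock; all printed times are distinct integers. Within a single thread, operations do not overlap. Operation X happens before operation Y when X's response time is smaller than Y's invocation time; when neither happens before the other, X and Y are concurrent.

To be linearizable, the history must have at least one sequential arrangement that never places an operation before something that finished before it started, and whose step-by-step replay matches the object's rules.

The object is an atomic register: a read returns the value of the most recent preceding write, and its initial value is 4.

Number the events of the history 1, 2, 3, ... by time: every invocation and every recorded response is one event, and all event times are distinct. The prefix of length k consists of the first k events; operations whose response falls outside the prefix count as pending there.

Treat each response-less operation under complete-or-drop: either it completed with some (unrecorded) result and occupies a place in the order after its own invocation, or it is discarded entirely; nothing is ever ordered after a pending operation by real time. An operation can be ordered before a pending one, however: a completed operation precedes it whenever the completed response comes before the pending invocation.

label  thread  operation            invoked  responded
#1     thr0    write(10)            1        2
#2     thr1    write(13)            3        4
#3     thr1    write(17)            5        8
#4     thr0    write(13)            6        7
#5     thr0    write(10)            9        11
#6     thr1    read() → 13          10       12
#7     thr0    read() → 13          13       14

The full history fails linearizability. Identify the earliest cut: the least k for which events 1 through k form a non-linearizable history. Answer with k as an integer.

a valid linearization of events 1..13 exists, for instance #1, #2, #3, #4, #6, #5:
step 1: #1 write(10) — value 10
step 2: #2 write(13) — value 13
step 3: #3 write(17) — value 17
step 4: #4 write(13) — value 13
step 5: #6 read() → 13 — value 13
step 6: #5 write(10) — value 10
with event 14 included (#7 responding at time 14), all real-time-consistent orders fail
for example #1, #2, #3, #4, #5, #6, #7 fails at step 6: #6 read() → 13 is not legal there
for example #1, #2, #3, #4, #6, #5, #7 fails at step 7: #7 read() → 13 is not legal there

14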